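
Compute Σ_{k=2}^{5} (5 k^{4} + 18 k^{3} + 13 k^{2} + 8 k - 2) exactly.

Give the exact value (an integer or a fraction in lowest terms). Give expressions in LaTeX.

Step 1: r(k) = (5*k**4 + 38*k**3 + 97*k**2 + 108*k + 42)/(5*k**4 + 18*k**3 + 13*k**2 + 8*k - 2).
Normal form (A,B,C) = (1, 1, k**4 + 18*k**3/5 + 13*k**2/5 + 8*k/5 - 2/5).
Solve (1)·f(k+1) − (1)·f(k) = k**4 + 18*k**3/5 + 13*k**2/5 + 8*k/5 - 2/5.
From deg A=0, deg B=0, deg C=4: d=5.
Solving with deg f ≤ 5: f(k) = k*(k**2 + 1)*(k**2 + 2*k - 4)/5.
Then R = B(k−1)f/C = k*(k**2 + 1)*(k**2 + 2*k - 4)/(5*k**4 + 18*k**3 + 13*k**2 + 8*k - 2), so s_k = R(k)·t_k = k*(k**4 + 2*k**3 - 3*k**2 + 2*k - 4).
Δs = 5*k**4 + 18*k**3 + 13*k**2 + 8*k - 2, as required.
Sum = s_(6) − s_(2); s_(6) = 9768, s_(2) = 40 ⇒ 9728.

Σ = 9728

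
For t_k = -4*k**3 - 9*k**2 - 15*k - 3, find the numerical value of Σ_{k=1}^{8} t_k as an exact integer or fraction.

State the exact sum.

Step 1: r(k) = (4*k**3 + 21*k**2 + 45*k + 31)/(4*k**3 + 9*k**2 + 15*k + 3).
So A=1 and B=1, with C=k**3 + 9*k**2/4 + 15*k/4 + 3/4.
Key eq: (1)·f(k+1) = (1)·f(k) + (k**3 + 9*k**2/4 + 15*k/4 + 3/4).
deg f ≤ 4 (via 0,0,3).
Match coefficients ⇒ f(k) = k*(k**3 + k**2 + 4*k - 3)/4.
R(k) = B(k−1)·f(k)/C(k) = k*(k**3 + k**2 + 4*k - 3)/(4*k**3 + 9*k**2 + 15*k + 3); s_k = R·t_k = k*(-k**3 - k**2 - 4*k + 3).
Check: Δs_k = -4*k**3 - 9*k**2 - 15*k - 3. ✓
Evaluate s at k=9 and k=1: -7587 and -3; difference -7584.

Σ = -7584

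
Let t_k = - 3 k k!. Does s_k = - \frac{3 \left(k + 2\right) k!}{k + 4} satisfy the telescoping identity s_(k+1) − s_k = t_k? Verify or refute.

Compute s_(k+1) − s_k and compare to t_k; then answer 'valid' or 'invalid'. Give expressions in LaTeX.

s_(k+1) = -3*(k + 3)*factorial(k + 1)/(k + 5)
s_(k+1) − s_k = -3*(k**3 + 7*k**2 + 12*k + 2)*factorial(k)/((k + 4)*(k + 5))
(s_(k+1) − s_k) − t_k = 6*(k**2 + 4*k - 1)*factorial(k)/((k + 4)*(k + 5))

Invalid: residual \frac{6 \left(k^{2} + 4 k - 1\right) k!}{\left(k + 4\right) \left(k + 5\right)} ≠ 0.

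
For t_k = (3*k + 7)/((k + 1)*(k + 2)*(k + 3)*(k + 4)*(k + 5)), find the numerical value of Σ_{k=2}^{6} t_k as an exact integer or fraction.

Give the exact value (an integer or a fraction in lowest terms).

t_(k+1)/t_k = (k + 1)*(3*k + 10)/((k + 6)*(3*k + 7)).
Gosper form: A/B · C(k+1)/C(k) with A=k + 1, B=k + 6, C=k + 7/3.
Key eq: (k + 1)·f(k+1) = (k + 5)·f(k) + (k + 7/3).
d = 4 from the (1,1,1) case.
Solve for f: f(k) = k*(k + 2)*(k**2 + 8*k + 19)/36 (degree 4 ≤ 4).
Then R = B(k−1)f/C = k*(k + 2)*(k + 5)*(k**2 + 8*k + 19)/(12*(3*k + 7)), so s_k = R(k)·t_k = k*(k**2 + 8*k + 19)/(12*(k**3 + 8*k**2 + 19*k + 12)).
s_(k+1) − s_k = (3*k + 7)/(k**5 + 15*k**4 + 85*k**3 + 225*k**2 + 274*k + 120) = t_k.
Σ_(k=2)^(6) t_k = s_(7) − s_(2) = 217/2640 − (13/180) = 79/7920.

Σ = 79/7920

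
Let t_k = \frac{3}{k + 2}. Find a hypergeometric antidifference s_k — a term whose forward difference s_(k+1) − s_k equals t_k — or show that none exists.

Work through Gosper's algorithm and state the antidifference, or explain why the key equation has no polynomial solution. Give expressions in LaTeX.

The ratio is (k + 2)/(k + 3).
A = k + 2, B = k + 3, C = 1.
Key eq: (k + 2)·f(k+1) = (k + 2)·f(k) + (1).
deg f ≤ 0 (via 1,1,0).
Write f(k) = c0. Then LHS − RHS = -1, requiring -1 = 0: contradictory. No certificate.

not Gosper-summable; s_k does not exist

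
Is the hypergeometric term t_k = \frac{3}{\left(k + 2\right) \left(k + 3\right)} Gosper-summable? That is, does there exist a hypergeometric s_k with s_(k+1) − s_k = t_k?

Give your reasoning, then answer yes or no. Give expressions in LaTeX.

Yes. s_k = \frac{3 k}{2 \left(k + 2\right)}.

Step 1: r(k) = (k + 2)/(k + 4).
Factor: A=k + 2; B=k + 4; C=1.
Key eq: (k + 2)·f(k+1) = (k + 3)·f(k) + (1).
From deg A=1, deg B=1, deg C=0: d=1.
Solving with deg f ≤ 1: f(k) = k/2.
Certificate R = B(k−1)f/C = k*(k + 3)/2 gives s_k = 3*k/(2*(k + 2)).
Check: Δs_k = 3/(k**2 + 5*k + 6). ✓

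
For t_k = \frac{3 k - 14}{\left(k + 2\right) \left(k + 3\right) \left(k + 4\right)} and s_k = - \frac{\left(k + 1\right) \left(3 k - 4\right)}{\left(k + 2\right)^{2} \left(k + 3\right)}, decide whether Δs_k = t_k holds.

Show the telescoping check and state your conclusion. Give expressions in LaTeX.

s_(k+1) = -(k + 2)*(3*k - 1)/((k + 3)**2*(k + 4))
s_(k+1) − s_k = ((k + 1)*(k + 3)*(k + 4)*(3*k - 4) - (k + 2)**3*(3*k - 1))/((k + 2)**2*(k + 3)**2*(k + 4))
(s_(k+1) − s_k) − t_k = 2*(22 - 3*k**2)/(k**5 + 14*k**4 + 77*k**3 + 208*k**2 + 276*k + 144)

Invalid: residual \frac{2 \left(22 - 3 k^{2}\right)}{k^{5} + 14 k^{4} + 77 k^{3} + 208 k^{2} + 276 k + 144} ≠ 0.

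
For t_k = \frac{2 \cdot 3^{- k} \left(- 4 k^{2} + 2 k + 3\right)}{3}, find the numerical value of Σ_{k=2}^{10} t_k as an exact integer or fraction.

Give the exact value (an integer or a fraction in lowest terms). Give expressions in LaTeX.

Σ = -393154/177147

Step 1: r(k) = (4*k**2 + 6*k - 1)/(3*(4*k**2 - 2*k - 3)).
Gosper form: A/B · C(k+1)/C(k) with A=1/3, B=1, C=k**2 - k/2 - 3/4.
Solve (1/3)·f(k+1) − (1)·f(k) = k**2 - k/2 - 3/4.
From deg A=0, deg B=0, deg C=2: d=2.
Solve for f: f(k) = -3*k*(2*k + 1)/4 (degree 2 ≤ 2).
Get s_k = R·t_k = 2*k*(2*k + 1)/3**k with R(k) = B(k−1)f(k)/C(k) = -3*k*(2*k + 1)/(4*k**2 - 2*k - 3).
Δs = 2*(-4*k**2 + 2*k + 3)/(3*3**k), as required.
Σ_(k=2)^(10) t_k = s_(11) − s_(2) = 506/177147 − (20/9) = -393154/177147.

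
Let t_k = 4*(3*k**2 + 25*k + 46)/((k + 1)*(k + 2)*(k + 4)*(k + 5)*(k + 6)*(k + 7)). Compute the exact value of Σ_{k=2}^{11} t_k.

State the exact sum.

Σ = 25/936

Compute t_(k+1)/t_k: get (k + 1)*(k + 4)*(25*k + 3*(k + 1)**2 + 71)/((k + 3)*(k + 8)*(3*k**2 + 25*k + 46)).
Take A(k)=k + 1, B(k)=k + 8, C(k)=k**3 + 34*k**2/3 + 121*k/3 + 46.
Need (k + 1)·f(k+1) − (k + 7)·f(k) = k**3 + 34*k**2/3 + 121*k/3 + 46.
Bound: deg f ≤ 6.
Solve for f: f(k) = k*(k + 2)*(k + 3)*(k + 5)*(k**2 + 11*k + 34)/72 (degree 6 ≤ 6).
Get s_k = R·t_k = k*(k**2 + 11*k + 34)/(6*(k**3 + 11*k**2 + 34*k + 24)) with R(k) = B(k−1)f(k)/C(k) = k*(k + 2)*(k + 5)*(k + 7)*(k**2 + 11*k + 34)/(24*(3*k**2 + 25*k + 46)).
Δs = 4*(3*k**2 + 25*k + 46)/(k**6 + 25*k**5 + 247*k**4 + 1219*k**3 + 3112*k**2 + 3796*k + 1680), as required.
Σ_(k=2)^(11) t_k = s_(12) − s_(2) = 155/936 − (5/36) = 25/936.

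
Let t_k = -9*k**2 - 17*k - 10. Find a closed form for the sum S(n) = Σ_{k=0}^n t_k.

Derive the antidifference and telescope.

Step 1: r(k) = (9*k**2 + 35*k + 36)/(9*k**2 + 17*k + 10).
Factor: A=1; B=1; C=k**2 + 17*k/9 + 10/9.
Set up (1)·f(k+1) − (1)·f(k) − (k**2 + 17*k/9 + 10/9) = 0.
deg f ≤ 3 (via 0,0,2).
A polynomial solution: f(k) = k*(3*k**2 + 4*k + 3)/9.
Certificate R = B(k−1)f/C = k*(3*k**2 + 4*k + 3)/(9*k**2 + 17*k + 10) gives s_k = k*(-3*k**2 - 4*k - 3).
Verify: -9*k**2 - 17*k - 10 matches t_k.
Evaluate: s_(n+1) = -3*n**3 - 13*n**2 - 20*n - 10; subtract s_(0) = 0 ⇒ S(n) = -3*n**3 - 13*n**2 - 20*n - 10.

S(n) = -3*n**3 - 13*n**2 - 20*n - 10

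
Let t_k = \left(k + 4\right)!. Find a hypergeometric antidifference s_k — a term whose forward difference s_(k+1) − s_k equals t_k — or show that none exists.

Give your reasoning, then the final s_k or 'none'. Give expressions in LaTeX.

no hypergeometric antidifference exists

r(k) = k + 5 after simplifying.
Normal form (A,B,C) = (k + 5, 1, 1).
Key eq: (k + 5)·f(k+1) = (1)·f(k) + (1).
Bound: deg f ≤ -1.
deg f ≤ -1 is impossible — no certificate.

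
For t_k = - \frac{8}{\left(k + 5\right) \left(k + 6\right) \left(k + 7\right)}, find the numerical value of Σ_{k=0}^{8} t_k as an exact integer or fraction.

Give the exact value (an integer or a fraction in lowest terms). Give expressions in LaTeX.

Σ = -4/35

Ratio r(k) = (k + 5)/(k + 8).
Factor: A=k + 5; B=k + 8; C=1.
Key eq: (k + 5)·f(k+1) = (k + 7)·f(k) + (1).
From deg A=1, deg B=1, deg C=0: d=2.
Solving with deg f ≤ 2: f(k) = k*(k + 11)/60.
Certificate R = B(k−1)f/C = k*(k + 7)*(k + 11)/60 gives s_k = 2*k*(-k - 11)/(15*(k + 5)*(k + 6)).
Check: Δs_k = -8/(k**3 + 18*k**2 + 107*k + 210). ✓
Telescoping: Σ = s_(9) − s_(0) = -4/35 − (0) = -4/35.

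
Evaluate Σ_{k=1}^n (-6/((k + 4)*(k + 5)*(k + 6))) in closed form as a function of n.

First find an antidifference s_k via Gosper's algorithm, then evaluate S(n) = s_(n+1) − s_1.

S(n) = n*(-n - 11)/(10*(n**2 + 11*n + 30))

Compute t_(k+1)/t_k: get (k + 4)/(k + 7).
Factor: A=k + 4; B=k + 7; C=1.
Solve (k + 4)·f(k+1) − (k + 6)·f(k) = 1.
Bound: deg f ≤ 2.
A polynomial solution: f(k) = k*(k + 9)/40.
Get s_k = R·t_k = 3*k*(-k - 9)/(20*(k + 4)*(k + 5)) with R(k) = B(k−1)f(k)/C(k) = k*(k + 6)*(k + 9)/40.
Δs = -6/(k**3 + 15*k**2 + 74*k + 120), as required.
Evaluate: s_(n+1) = 3*(-n**2 - 11*n - 10)/(20*(n**2 + 11*n + 30)); subtract s_(1) = -1/20 ⇒ S(n) = n*(-n - 11)/(10*(n**2 + 11*n + 30)).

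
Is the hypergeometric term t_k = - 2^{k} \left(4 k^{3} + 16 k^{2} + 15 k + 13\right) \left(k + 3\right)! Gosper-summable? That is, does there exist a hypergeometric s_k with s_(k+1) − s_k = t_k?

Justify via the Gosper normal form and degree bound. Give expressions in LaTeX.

Yes. s_k = - 2^{k} \left(2 k^{2} - 3 k + 3\right) \left(k + 3\right)!.

Compute t_(k+1)/t_k: get 2*(4*k**4 + 44*k**3 + 171*k**2 + 284*k + 192)/(4*k**3 + 16*k**2 + 15*k + 13).
So A=2*k + 8 and B=1, with C=k**3 + 4*k**2 + 15*k/4 + 13/4.
Set up (2*k + 8)·f(k+1) − (1)·f(k) − (k**3 + 4*k**2 + 15*k/4 + 13/4) = 0.
d = 2 from the (1,0,3) case.
Coefficient equations give f(k) = (2*k**2 - 3*k + 3)/4.
So s_k = (B(k−1)f/C)·t_k = ((2*k**2 - 3*k + 3)/(4*k**3 + 16*k**2 + 15*k + 13))·t_k = -2**k*(2*k**2 - 3*k + 3)*factorial(k + 3).
Verify: -2**k*(4*k**3 + 16*k**2 + 15*k + 13)*factorial(k + 3) matches t_k.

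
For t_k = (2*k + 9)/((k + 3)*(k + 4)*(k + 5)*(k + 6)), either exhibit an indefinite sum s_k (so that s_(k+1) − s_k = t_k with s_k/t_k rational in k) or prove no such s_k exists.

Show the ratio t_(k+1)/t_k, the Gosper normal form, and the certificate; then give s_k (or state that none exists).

t_(k+1)/t_k = (k + 3)*(2*k + 11)/((k + 7)*(2*k + 9)).
So A=k + 3 and B=k + 7, with C=k + 9/2.
f must satisfy (k + 3)·f(k+1) − (k + 6)·f(k) = k + 9/2.
deg f ≤ 3 (via 1,1,1).
Solving with deg f ≤ 3: f(k) = k*(k + 4)*(k + 8)/30.
So s_k = (B(k−1)f/C)·t_k = (k*(k + 4)*(k + 6)*(k + 8)/(15*(2*k + 9)))·t_k = k*(k + 8)/(15*(k**2 + 8*k + 15)).
Verify: (2*k + 9)/(k**4 + 18*k**3 + 119*k**2 + 342*k + 360) matches t_k.

s_k = k*(k + 8)/(15*(k**2 + 8*k + 15))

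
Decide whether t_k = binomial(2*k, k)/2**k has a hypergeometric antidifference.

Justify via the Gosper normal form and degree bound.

No. Not Gosper-summable.

Step 1: r(k) = (2*k + 1)/(k + 1).
Factor: A=2*k + 1; B=k + 1; C=1.
Solve (2*k + 1)·f(k+1) − (k)·f(k) = 1.
From deg A=1, deg B=1, deg C=0: d=-1.
d = -1 < 0 ⇒ no nonzero polynomial f; not summable.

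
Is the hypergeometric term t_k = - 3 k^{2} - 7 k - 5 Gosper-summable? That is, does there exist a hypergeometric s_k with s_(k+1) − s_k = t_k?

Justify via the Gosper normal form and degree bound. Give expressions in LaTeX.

The ratio is (3*k**2 + 13*k + 15)/(3*k**2 + 7*k + 5).
A = 1, B = 1, C = k**2 + 7*k/3 + 5/3.
Set up (1)·f(k+1) − (1)·f(k) − (k**2 + 7*k/3 + 5/3) = 0.
deg f ≤ 3 (via 0,0,2).
A polynomial solution: f(k) = k*(k**2 + 2*k + 2)/3.
Then R = B(k−1)f/C = k*(k**2 + 2*k + 2)/(3*k**2 + 7*k + 5), so s_k = R(k)·t_k = k*(-k**2 - 2*k - 2).
Δs = -3*k**2 - 7*k - 5, as required.

Yes. s_k = k \left(- k^{2} - 2 k - 2\right).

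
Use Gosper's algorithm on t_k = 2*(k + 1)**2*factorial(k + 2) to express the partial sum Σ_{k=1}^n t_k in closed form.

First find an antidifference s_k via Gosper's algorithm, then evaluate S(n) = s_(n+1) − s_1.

t_(k+1)/t_k = (k + 2)**2*(k + 3)/(k + 1)**2.
So A=k + 3 and B=1, with C=k**2 + 2*k + 1.
Solve (k + 3)·f(k+1) − (1)·f(k) = k**2 + 2*k + 1.
d = 1 from the (1,0,2) case.
A polynomial solution: f(k) = k - 1.
Certificate R = B(k−1)f/C = (k - 1)/(k + 1)**2 gives s_k = 2*(k - 1)*factorial(k + 2).
s_(k+1) − s_k = 2*(k + 1)**2*factorial(k + 2) = t_k.
Telescope: S(n) = s_(n+1) − s_(1) = 2*n*factorial(n + 3) − (0) = 2*n*factorial(n + 3).

S(n) = 2*n*factorial(n + 3)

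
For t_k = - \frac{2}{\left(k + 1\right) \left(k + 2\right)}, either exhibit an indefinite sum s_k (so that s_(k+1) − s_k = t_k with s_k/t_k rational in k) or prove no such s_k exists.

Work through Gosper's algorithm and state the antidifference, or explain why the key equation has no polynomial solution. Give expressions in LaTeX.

s_k = - \frac{2 k}{k + 1}

The ratio is (k + 1)/(k + 3).
Factor: A=k + 1; B=k + 3; C=1.
f must satisfy (k + 1)·f(k+1) − (k + 2)·f(k) = 1.
d = 1 from the (1,1,0) case.
Coefficient equations give f(k) = k.
Get s_k = R·t_k = -2*k/(k + 1) with R(k) = B(k−1)f(k)/C(k) = k*(k + 2).
Check: Δs_k = -2/(k**2 + 3*k + 2). ✓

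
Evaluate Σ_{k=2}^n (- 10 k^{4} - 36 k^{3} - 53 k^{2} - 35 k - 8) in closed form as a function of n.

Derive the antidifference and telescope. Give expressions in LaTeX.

S(n) = - 2 n^{5} - 14 n^{4} - 39 n^{3} - 53 n^{2} - 34 n + 142

Ratio r(k) = (10*k**4 + 76*k**3 + 221*k**2 + 289*k + 142)/(10*k**4 + 36*k**3 + 53*k**2 + 35*k + 8).
Gosper form: A/B · C(k+1)/C(k) with A=1, B=1, C=k**4 + 18*k**3/5 + 53*k**2/10 + 7*k/2 + 4/5.
Key eq: (1)·f(k+1) = (1)·f(k) + (k**4 + 18*k**3/5 + 53*k**2/10 + 7*k/2 + 4/5).
d = 5 from the (0,0,4) case.
Solve for f: f(k) = k*(k + 1)*(2*k**3 + 2*k**2 + k - 1)/10 (degree 5 ≤ 5).
Then R = B(k−1)f/C = k*(2*k**3 + 2*k**2 + k - 1)/(10*k**3 + 26*k**2 + 27*k + 8), so s_k = R(k)·t_k = -2*k**5 - 4*k**4 - 3*k**3 + k.
Check: Δs_k = -10*k**4 - 36*k**3 - 53*k**2 - 35*k - 8. ✓
s_(n+1) = -2*n**5 - 14*n**4 - 39*n**3 - 53*n**2 - 34*n - 8 and s_(2) = -150, so S(n) = -2*n**5 - 14*n**4 - 39*n**3 - 53*n**2 - 34*n + 142.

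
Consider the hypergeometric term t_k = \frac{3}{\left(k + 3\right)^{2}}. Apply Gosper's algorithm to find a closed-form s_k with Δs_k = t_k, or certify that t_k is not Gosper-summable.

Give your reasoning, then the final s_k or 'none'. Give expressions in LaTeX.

none — t_k is not Gosper-summable

Step 1: r(k) = (k + 3)**2/(k + 4)**2.
Normal form (A,B,C) = (k**2 + 6*k + 9, k**2 + 8*k + 16, 1).
Need (k**2 + 6*k + 9)·f(k+1) − (k**2 + 6*k + 9)·f(k) = 1.
From deg A=2, deg B=2, deg C=0: d=0.
Generic f = c0 gives residual -1; -1 = 0 cannot hold, so t_k is not Gosper-summable.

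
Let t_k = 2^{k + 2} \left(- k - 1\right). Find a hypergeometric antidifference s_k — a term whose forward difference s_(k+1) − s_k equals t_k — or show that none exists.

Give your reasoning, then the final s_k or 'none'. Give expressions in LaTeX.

r(k) = 2*(k + 2)/(k + 1) after simplifying.
Gosper form: A/B · C(k+1)/C(k) with A=2, B=1, C=k + 1.
Solve (2)·f(k+1) − (1)·f(k) = k + 1.
From deg A=0, deg B=0, deg C=1: d=1.
Coefficient equations give f(k) = k - 1.
Certificate R = B(k−1)f/C = (k - 1)/(k + 1) gives s_k = 2**(k + 2)*(1 - k).
s_(k+1) − s_k = 2**(k + 2)*(-k - 1) = t_k.

s_k = 2^{k + 2} \left(1 - k\right)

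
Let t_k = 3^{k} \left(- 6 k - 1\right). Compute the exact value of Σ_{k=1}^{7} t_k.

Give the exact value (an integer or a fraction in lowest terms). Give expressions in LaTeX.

Σ = -131223

t_(k+1)/t_k = 3*(6*k + 7)/(6*k + 1).
Factor: A=3; B=1; C=k + 1/6.
Key eq: (3)·f(k+1) = (1)·f(k) + (k + 1/6).
deg f ≤ 1 (via 0,0,1).
Match coefficients ⇒ f(k) = (3*k - 4)/6.
So s_k = (B(k−1)f/C)·t_k = ((3*k - 4)/(6*k + 1))·t_k = 3**k*(4 - 3*k).
Δs = 3**k*(-6*k - 1), as required.
Telescoping: Σ = s_(8) − s_(1) = -131220 − (3) = -131223.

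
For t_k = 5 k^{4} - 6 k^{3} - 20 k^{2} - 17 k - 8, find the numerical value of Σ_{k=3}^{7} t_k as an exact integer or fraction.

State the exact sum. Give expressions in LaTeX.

Σ = 15480

r(k) = (5*k**4 + 14*k**3 - 8*k**2 - 55*k - 46)/(5*k**4 - 6*k**3 - 20*k**2 - 17*k - 8) after simplifying.
So A=1 and B=1, with C=k**4 - 6*k**3/5 - 4*k**2 - 17*k/5 - 8/5.
Key eq: (1)·f(k+1) = (1)·f(k) + (k**4 - 6*k**3/5 - 4*k**2 - 17*k/5 - 8/5).
Bound: deg f ≤ 5.
Solving with deg f ≤ 5: f(k) = k*(k + 1)*(k**3 - 5*k**2 + 3*k - 3)/5.
R(k) = B(k−1)·f(k)/C(k) = k*(k**3 - 5*k**2 + 3*k - 3)/(5*k**3 - 11*k**2 - 9*k - 8); s_k = R·t_k = k*(k**4 - 4*k**3 - 2*k**2 - 3).
Verify: 5*k**4 - 6*k**3 - 20*k**2 - 17*k - 8 matches t_k.
Σ_(k=3)^(7) t_k = s_(8) − s_(3) = 15336 − (-144) = 15480.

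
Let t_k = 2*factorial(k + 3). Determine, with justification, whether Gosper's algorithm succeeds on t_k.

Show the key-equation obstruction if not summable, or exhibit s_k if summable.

Step 1: r(k) = k + 4.
A = k + 4, B = 1, C = 1.
Solve (k + 4)·f(k+1) − (1)·f(k) = 1.
deg f ≤ -1 (via 1,0,0).
deg f ≤ -1 is impossible — no certificate.

No — t_k has no hypergeometric antidifference.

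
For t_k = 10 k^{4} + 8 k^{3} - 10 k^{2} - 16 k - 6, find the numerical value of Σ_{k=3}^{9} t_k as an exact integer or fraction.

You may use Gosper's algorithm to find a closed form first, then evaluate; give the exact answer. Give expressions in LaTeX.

Ratio r(k) = (5*k**4 + 24*k**3 + 37*k**2 + 14*k - 7)/(5*k**4 + 4*k**3 - 5*k**2 - 8*k - 3).
Factor: A=1; B=1; C=k**4 + 4*k**3/5 - k**2 - 8*k/5 - 3/5.
Set up (1)·f(k+1) − (1)·f(k) − (k**4 + 4*k**3/5 - k**2 - 8*k/5 - 3/5) = 0.
deg f ≤ 5 (via 0,0,4).
Match coefficients ⇒ f(k) = k**2*(2*k + 1)*(k**2 - 2*k - 1)/10.
Get s_k = R·t_k = k**2*(2*k**3 - 3*k**2 - 4*k - 1) with R(k) = B(k−1)f(k)/C(k) = k**2*(2*k + 1)*(k**2 - 2*k - 1)/(2*(5*k**4 + 4*k**3 - 5*k**2 - 8*k - 3)).
s_(k+1) − s_k = 10*k**4 + 8*k**3 - 10*k**2 - 16*k - 6 = t_k.
Telescoping: Σ = s_(10) − s_(3) = 165900 − (126) = 165774.

Σ = 165774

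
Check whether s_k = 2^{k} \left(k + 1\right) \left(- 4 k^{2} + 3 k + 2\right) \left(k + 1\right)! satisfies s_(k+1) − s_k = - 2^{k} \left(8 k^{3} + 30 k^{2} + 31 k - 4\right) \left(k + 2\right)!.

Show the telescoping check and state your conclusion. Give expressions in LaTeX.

Invalid: residual 2^{k} \left(8 k^{3} + 22 k^{2} + 21 k - 2\right) \left(k + 1\right)! ≠ 0.

s_(k+1) = -2**(k + 1)*(k + 2)*(4*k**2 + 5*k - 1)*factorial(k + 2)
s_(k+1) − s_k = -2**k*(8*k**4 + 38*k**3 + 69*k**2 + 37*k - 6)*factorial(k + 1)
(s_(k+1) − s_k) − t_k = 2**k*(8*k**3 + 22*k**2 + 21*k - 2)*factorial(k + 1)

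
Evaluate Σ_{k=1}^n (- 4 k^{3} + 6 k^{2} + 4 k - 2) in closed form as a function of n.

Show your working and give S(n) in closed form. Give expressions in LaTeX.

S(n) = n \left(- n^{3} + 4 n + 1\right)

The ratio is (2*k**3 + 3*k**2 - 2*k - 2)/(2*k**3 - 3*k**2 - 2*k + 1).
Normal form (A,B,C) = (1, 1, k**3 - 3*k**2/2 - k + 1/2).
Need (1)·f(k+1) − (1)·f(k) = k**3 - 3*k**2/2 - k + 1/2.
deg f ≤ 4 (via 0,0,3).
Coefficient equations give f(k) = k*(k - 3)*(k**2 - k - 1)/4.
So s_k = (B(k−1)f/C)·t_k = (k*(k - 3)*(k**2 - k - 1)/(2*(2*k**3 - 3*k**2 - 2*k + 1)))·t_k = k*(-k**3 + 4*k**2 - 2*k - 3).
s_(k+1) − s_k = -4*k**3 + 6*k**2 + 4*k - 2 = t_k.
s_(n+1) = -n**4 + 4*n**2 + n - 2 and s_(1) = -2, so S(n) = n*(-n**3 + 4*n + 1).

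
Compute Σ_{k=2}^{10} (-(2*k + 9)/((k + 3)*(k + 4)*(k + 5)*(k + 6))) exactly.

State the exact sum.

r(k) = (k + 3)*(2*k + 11)/((k + 7)*(2*k + 9)) after simplifying.
Take A(k)=k + 3, B(k)=k + 7, C(k)=k + 9/2.
Key eq: (k + 3)·f(k+1) = (k + 6)·f(k) + (k + 9/2).
Bound: deg f ≤ 3.
Solve for f: f(k) = k*(k + 4)*(k + 8)/30 (degree 3 ≤ 3).
R(k) = B(k−1)·f(k)/C(k) = k*(k + 4)*(k + 6)*(k + 8)/(15*(2*k + 9)); s_k = R·t_k = k*(-k - 8)/(15*(k**2 + 8*k + 15)).
Verify: (-2*k - 9)/(k**4 + 18*k**3 + 119*k**2 + 342*k + 360) matches t_k.
Telescoping: Σ = s_(11) − s_(2) = -209/3360 − (-4/105) = -27/1120.

Σ = -27/1120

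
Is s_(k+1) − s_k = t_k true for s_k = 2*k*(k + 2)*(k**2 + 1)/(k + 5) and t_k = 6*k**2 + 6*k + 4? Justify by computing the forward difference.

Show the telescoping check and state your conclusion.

s_(k+1) = 2*(k + 1)*(k + 3)*((k + 1)**2 + 1)/(k + 6)
s_(k+1) − s_k = 2*(3*k**4 + 30*k**3 + 71*k**2 + 64*k + 30)/(k**2 + 11*k + 30)
(s_(k+1) − s_k) − t_k = 12*(-k**3 - 9*k**2 - 8*k - 5)/(k**2 + 11*k + 30)

Invalid: residual 12*(-k**3 - 9*k**2 - 8*k - 5)/(k**2 + 11*k + 30) ≠ 0.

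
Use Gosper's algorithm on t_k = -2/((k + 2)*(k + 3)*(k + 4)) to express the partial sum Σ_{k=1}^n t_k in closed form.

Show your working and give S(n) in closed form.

S(n) = n*(-n - 7)/(12*(n**2 + 7*n + 12))

t_(k+1)/t_k = (k + 2)/(k + 5).
Take A(k)=k + 2, B(k)=k + 5, C(k)=1.
f must satisfy (k + 2)·f(k+1) − (k + 4)·f(k) = 1.
From deg A=1, deg B=1, deg C=0: d=2.
Solving with deg f ≤ 2: f(k) = k*(k + 5)/12.
Get s_k = R·t_k = k*(-k - 5)/(6*(k + 2)*(k + 3)) with R(k) = B(k−1)f(k)/C(k) = k*(k + 4)*(k + 5)/12.
Check: Δs_k = -2/(k**3 + 9*k**2 + 26*k + 24). ✓
Evaluate: s_(n+1) = (-n**2 - 7*n - 6)/(6*(n**2 + 7*n + 12)); subtract s_(1) = -1/12 ⇒ S(n) = n*(-n - 7)/(12*(n**2 + 7*n + 12)).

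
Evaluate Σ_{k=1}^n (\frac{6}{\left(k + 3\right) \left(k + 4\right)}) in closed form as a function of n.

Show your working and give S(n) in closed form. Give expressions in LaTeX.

Ratio r(k) = (k + 3)/(k + 5).
Factor: A=k + 3; B=k + 5; C=1.
Solve (k + 3)·f(k+1) − (k + 4)·f(k) = 1.
Bound: deg f ≤ 1.
A polynomial solution: f(k) = k/3.
Get s_k = R·t_k = 2*k/(k + 3) with R(k) = B(k−1)f(k)/C(k) = k*(k + 4)/3.
Δs = 6/(k**2 + 7*k + 12), as required.
Σ_(k=1)^n t_k = s_(n+1) − s_(1) = (2*(n + 1)/(n + 4)) − (1/2), i.e. 3*n/(2*(n + 4)).

S(n) = \frac{3 n}{2 \left(n + 4\right)}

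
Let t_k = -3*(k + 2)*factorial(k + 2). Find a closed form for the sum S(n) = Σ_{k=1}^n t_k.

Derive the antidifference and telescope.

r(k) = (k + 3)**2/(k + 2) after simplifying.
Gosper form: A/B · C(k+1)/C(k) with A=k + 3, B=1, C=k + 2.
Set up (k + 3)·f(k+1) − (1)·f(k) − (k + 2) = 0.
Degrees (1,0,1) ⇒ d ≤ 0.
Solving with deg f ≤ 0: f(k) = 1.
Get s_k = R·t_k = -3*factorial(k + 2) with R(k) = B(k−1)f(k)/C(k) = 1/(k + 2).
s_(k+1) − s_k = -3*(k + 2)*factorial(k + 2) = t_k.
Evaluate: s_(n+1) = -3*factorial(n + 3); subtract s_(1) = -18 ⇒ S(n) = 18 - 3*factorial(n + 3).

S(n) = 18 - 3*factorial(n + 3)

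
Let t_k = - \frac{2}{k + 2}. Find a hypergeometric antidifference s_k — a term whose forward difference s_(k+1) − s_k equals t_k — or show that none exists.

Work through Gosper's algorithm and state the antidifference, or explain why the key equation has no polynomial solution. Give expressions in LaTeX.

Ratio r(k) = (k + 2)/(k + 3).
Normal form (A,B,C) = (k + 2, k + 3, 1).
Need (k + 2)·f(k+1) − (k + 2)·f(k) = 1.
deg f ≤ 0 (via 1,1,0).
Put f(k) = c0: A·f(k+1) − B(k−1)·f(k) − C = -1; need -1 = 0 — inconsistent ⇒ no f, not summable.

none — t_k is not Gosper-summable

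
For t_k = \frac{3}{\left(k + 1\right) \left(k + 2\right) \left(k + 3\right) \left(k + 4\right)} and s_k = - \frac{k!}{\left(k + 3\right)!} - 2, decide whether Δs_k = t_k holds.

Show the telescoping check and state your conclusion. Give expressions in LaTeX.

s_(k+1) = -factorial(k + 1)/factorial(k + 4) - 2
s_(k+1) − s_k = 3/((k + 1)*(k + 2)*(k + 3)*(k + 4))
(s_(k+1) − s_k) − t_k = 0

Valid: the claim telescopes to t_k.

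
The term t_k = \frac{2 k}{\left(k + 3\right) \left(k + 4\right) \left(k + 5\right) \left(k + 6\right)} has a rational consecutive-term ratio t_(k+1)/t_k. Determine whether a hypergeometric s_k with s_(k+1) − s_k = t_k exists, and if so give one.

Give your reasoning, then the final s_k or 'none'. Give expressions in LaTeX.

r(k) = (k + 1)*(k + 3)/(k*(k + 7)) after simplifying.
Normal form (A,B,C) = (k + 3, k + 7, k).
f must satisfy (k + 3)·f(k+1) − (k + 6)·f(k) = k.
deg f ≤ 3 (via 1,1,1).
Coefficient equations give f(k) = k*(k - 1)*(k + 13)/120.
So s_k = (B(k−1)f/C)·t_k = ((k - 1)*(k + 6)*(k + 13)/120)·t_k = k*(k**2 + 12*k - 13)/(60*(k + 3)*(k + 4)*(k + 5)).
Δs = 2*k/(k**4 + 18*k**3 + 119*k**2 + 342*k + 360), as required.

s_k = \frac{k \left(k^{2} + 12 k - 13\right)}{60 \left(k + 3\right) \left(k + 4\right) \left(k + 5\right)}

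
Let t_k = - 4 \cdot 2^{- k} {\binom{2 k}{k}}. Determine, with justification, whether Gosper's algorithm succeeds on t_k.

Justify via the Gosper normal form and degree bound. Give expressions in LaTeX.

No — key equation has no polynomial f.

r(k) = (2*k + 1)/(k + 1) after simplifying.
Gosper form: A/B · C(k+1)/C(k) with A=2*k + 1, B=k + 1, C=1.
Need (2*k + 1)·f(k+1) − (k)·f(k) = 1.
Bound: deg f ≤ -1.
deg f ≤ -1 is impossible — no certificate.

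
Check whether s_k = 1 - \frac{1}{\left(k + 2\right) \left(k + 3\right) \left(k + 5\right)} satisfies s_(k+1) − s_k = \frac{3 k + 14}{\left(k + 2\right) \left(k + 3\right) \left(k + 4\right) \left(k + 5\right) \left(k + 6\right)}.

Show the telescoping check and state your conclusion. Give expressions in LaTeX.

s_(k+1) = 1 - 1/((k + 3)*(k + 4)*(k + 6))
s_(k+1) − s_k = (3*k + 14)/(k**5 + 20*k**4 + 155*k**3 + 580*k**2 + 1044*k + 720)
(s_(k+1) − s_k) − t_k = 0

valid (s_(k+1) − s_k reduces to t_k)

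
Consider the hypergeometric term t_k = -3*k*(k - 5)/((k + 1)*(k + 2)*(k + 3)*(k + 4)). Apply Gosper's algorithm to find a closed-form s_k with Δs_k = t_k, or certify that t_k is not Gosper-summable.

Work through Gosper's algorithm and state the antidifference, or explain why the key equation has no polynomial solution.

s_k = 3*k*(k - 1)/((k + 1)*(k + 2)*(k + 3))

r(k) = (k - 4)*(k + 1)**2/(k*(k - 5)*(k + 5)) after simplifying.
Factor: A=k + 1; B=k + 5; C=k**2 - 5*k.
Key eq: (k + 1)·f(k+1) = (k + 4)·f(k) + (k**2 - 5*k).
d = 3 from the (1,1,2) case.
Coefficient equations give f(k) = -k*(k - 1).
Certificate R = B(k−1)f/C = -(k - 1)*(k + 4)/(k - 5) gives s_k = 3*k*(k - 1)/((k + 1)*(k + 2)*(k + 3)).
Verify: 3*k*(5 - k)/(k**4 + 10*k**3 + 35*k**2 + 50*k + 24) matches t_k.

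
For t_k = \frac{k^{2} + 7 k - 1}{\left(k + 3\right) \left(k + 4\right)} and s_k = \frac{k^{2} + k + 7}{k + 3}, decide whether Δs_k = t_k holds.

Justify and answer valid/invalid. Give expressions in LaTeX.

s_(k+1) = (k + (k + 1)**2 + 8)/(k + 4)
s_(k+1) − s_k = (k**2 + 7*k - 1)/(k**2 + 7*k + 12)
(s_(k+1) − s_k) − t_k = 0

Valid: the claim telescopes to t_k.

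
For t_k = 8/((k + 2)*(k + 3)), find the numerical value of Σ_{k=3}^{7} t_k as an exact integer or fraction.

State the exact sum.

Σ = 4/5

The ratio is (k + 2)/(k + 4).
A = k + 2, B = k + 4, C = 1.
Set up (k + 2)·f(k+1) − (k + 3)·f(k) − (1) = 0.
d = 1 from the (1,1,0) case.
Solving with deg f ≤ 1: f(k) = k/2.
R(k) = B(k−1)·f(k)/C(k) = k*(k + 3)/2; s_k = R·t_k = 4*k/(k + 2).
Verify: 8/(k**2 + 5*k + 6) matches t_k.
Telescoping: Σ = s_(8) − s_(3) = 16/5 − (12/5) = 4/5.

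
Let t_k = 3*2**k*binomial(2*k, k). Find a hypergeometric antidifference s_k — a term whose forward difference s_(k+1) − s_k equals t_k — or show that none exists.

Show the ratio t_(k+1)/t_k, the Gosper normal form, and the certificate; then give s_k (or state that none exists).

none (Gosper's algorithm certifies no s_k)

r(k) = 4*(2*k + 1)/(k + 1) after simplifying.
Normal form (A,B,C) = (8*k + 4, k + 1, 1).
f must satisfy (8*k + 4)·f(k+1) − (k)·f(k) = 1.
deg f ≤ -1 (via 1,1,0).
Negative degree bound (-1): no f exists, t_k not Gosper-summable.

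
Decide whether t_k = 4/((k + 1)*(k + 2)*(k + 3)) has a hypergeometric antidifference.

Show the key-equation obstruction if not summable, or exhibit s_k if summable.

Yes. s_k = k*(k + 3)/((k + 1)*(k + 2)).

The ratio is (k + 1)/(k + 4).
Gosper form: A/B · C(k+1)/C(k) with A=k + 1, B=k + 4, C=1.
Set up (k + 1)·f(k+1) − (k + 3)·f(k) − (1) = 0.
deg f ≤ 2 (via 1,1,0).
Match coefficients ⇒ f(k) = k*(k + 3)/4.
R(k) = B(k−1)·f(k)/C(k) = k*(k + 3)**2/4; s_k = R·t_k = k*(k + 3)/((k + 1)*(k + 2)).
Verify: 4/(k**3 + 6*k**2 + 11*k + 6) matches t_k.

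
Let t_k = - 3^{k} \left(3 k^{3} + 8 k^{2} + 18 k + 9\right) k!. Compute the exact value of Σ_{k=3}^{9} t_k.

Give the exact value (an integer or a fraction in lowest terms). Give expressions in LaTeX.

Ratio r(k) = 3*(3*k**4 + 20*k**3 + 60*k**2 + 81*k + 38)/(3*k**3 + 8*k**2 + 18*k + 9).
Factor: A=3*k + 3; B=1; C=k**3 + 8*k**2/3 + 6*k + 3.
Solve (3*k + 3)·f(k+1) − (1)·f(k) = k**3 + 8*k**2/3 + 6*k + 3.
d = 2 from the (1,0,3) case.
Match coefficients ⇒ f(k) = (k**2 + 3)/3.
Certificate R = B(k−1)f/C = (k**2 + 3)/(3*k**3 + 8*k**2 + 18*k + 9) gives s_k = -3**k*(k**2 + 3)*factorial(k).
s_(k+1) − s_k = -3**k*(3*k**3 + 8*k**2 + 18*k + 9)*factorial(k) = t_k.
Evaluate s at k=10 and k=3: -22070532153600 and -1944; difference -22070532151656.

Σ = -22070532151656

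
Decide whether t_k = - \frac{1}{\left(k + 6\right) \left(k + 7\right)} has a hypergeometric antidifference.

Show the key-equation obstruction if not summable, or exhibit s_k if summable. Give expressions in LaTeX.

The ratio is (k + 6)/(k + 8).
So A=k + 6 and B=k + 8, with C=1.
f must satisfy (k + 6)·f(k+1) − (k + 7)·f(k) = 1.
Degrees (1,1,0) ⇒ d ≤ 1.
A polynomial solution: f(k) = k/6.
R(k) = B(k−1)·f(k)/C(k) = k*(k + 7)/6; s_k = R·t_k = -k/(6*k + 36).
Δs = -1/(k**2 + 13*k + 42), as required.

Yes. s_k = - \frac{k}{6 k + 36}.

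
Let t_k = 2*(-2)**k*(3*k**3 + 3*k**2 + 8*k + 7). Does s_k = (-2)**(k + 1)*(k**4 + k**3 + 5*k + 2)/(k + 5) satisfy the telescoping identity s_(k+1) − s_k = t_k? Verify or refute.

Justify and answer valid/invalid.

Invalid: residual (-2)**(k + 1)*(9*k**4 + 57*k**3 + 66*k**2 + 147*k + 108)/(k**2 + 11*k + 30) ≠ 0.

s_(k+1) = (-2)**(k + 2)*(5*k + (k + 1)**4 + (k + 1)**3 + 7)/(k + 6)
s_(k+1) − s_k = 2*(-2)**k*(3*k**5 + 27*k**4 + 74*k**3 + 119*k**2 + 170*k + 102)/(k**2 + 11*k + 30)
(s_(k+1) − s_k) − t_k = (-2)**(k + 1)*(9*k**4 + 57*k**3 + 66*k**2 + 147*k + 108)/(k**2 + 11*k + 30)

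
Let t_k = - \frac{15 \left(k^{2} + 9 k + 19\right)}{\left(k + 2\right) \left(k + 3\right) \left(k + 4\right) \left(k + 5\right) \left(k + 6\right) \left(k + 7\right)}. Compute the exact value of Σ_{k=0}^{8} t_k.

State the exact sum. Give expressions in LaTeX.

Σ = -233/2288

Step 1: r(k) = (k + 2)*(9*k + (k + 1)**2 + 28)/((k + 8)*(k**2 + 9*k + 19)).
So A=k + 2 and B=k + 8, with C=k**2 + 9*k + 19.
Need (k + 2)·f(k+1) − (k + 7)·f(k) = k**2 + 9*k + 19.
d = 5 from the (1,1,2) case.
Match coefficients ⇒ f(k) = k*(k + 3)*(k + 5)*(k**2 + 12*k + 44)/144.
Then R = B(k−1)f/C = k*(k + 3)*(k + 5)*(k + 7)*(k**2 + 12*k + 44)/(144*(k**2 + 9*k + 19)), so s_k = R(k)·t_k = 5*k*(-k**2 - 12*k - 44)/(48*(k**3 + 12*k**2 + 44*k + 48)).
Verify: 15*(-k**2 - 9*k - 19)/(k**6 + 27*k**5 + 295*k**4 + 1665*k**3 + 5104*k**2 + 8028*k + 5040) matches t_k.
Evaluate s at k=9 and k=0: -233/2288 and 0; difference -233/2288.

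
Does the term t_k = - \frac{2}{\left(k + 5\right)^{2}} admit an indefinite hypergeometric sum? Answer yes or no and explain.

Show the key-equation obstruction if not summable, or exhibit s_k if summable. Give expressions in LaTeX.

Ratio r(k) = (k + 5)**2/(k + 6)**2.
So A=k**2 + 10*k + 25 and B=k**2 + 12*k + 36, with C=1.
Set up (k**2 + 10*k + 25)·f(k+1) − (k**2 + 10*k + 25)·f(k) − (1) = 0.
Degrees (2,2,0) ⇒ d ≤ 0.
Write f(k) = c0. Then LHS − RHS = -1, requiring -1 = 0: contradictory. No certificate.

No — key equation has no polynomial f.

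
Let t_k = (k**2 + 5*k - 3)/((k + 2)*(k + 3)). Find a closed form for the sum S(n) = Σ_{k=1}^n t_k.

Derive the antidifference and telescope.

The ratio is (k + 2)*(5*k + (k + 1)**2 + 2)/((k + 4)*(k**2 + 5*k - 3)).
Normal form (A,B,C) = (k + 2, k + 4, k**2 + 5*k - 3).
f must satisfy (k + 2)·f(k+1) − (k + 3)·f(k) = k**2 + 5*k - 3.
d = 2 from the (1,1,2) case.
Coefficient equations give f(k) = k*(2*k - 5)/2.
R(k) = B(k−1)·f(k)/C(k) = k*(k + 3)*(2*k - 5)/(2*(k**2 + 5*k - 3)); s_k = R·t_k = k*(2*k - 5)/(2*(k + 2)).
Check: Δs_k = (k**2 + 5*k - 3)/(k**2 + 5*k + 6). ✓
Σ_(k=1)^n t_k = s_(n+1) − s_(1) = ((2*n**2 - n - 3)/(2*(n + 3))) − (-1/2), i.e. n**2/(n + 3).

S(n) = n**2/(n + 3)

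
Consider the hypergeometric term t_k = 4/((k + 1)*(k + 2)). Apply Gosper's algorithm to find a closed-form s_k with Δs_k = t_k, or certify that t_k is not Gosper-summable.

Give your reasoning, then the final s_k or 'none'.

r(k) = (k + 1)/(k + 3) after simplifying.
Take A(k)=k + 1, B(k)=k + 3, C(k)=1.
Set up (k + 1)·f(k+1) − (k + 2)·f(k) − (1) = 0.
From deg A=1, deg B=1, deg C=0: d=1.
Solve for f: f(k) = k (degree 1 ≤ 1).
So s_k = (B(k−1)f/C)·t_k = (k*(k + 2))·t_k = 4*k/(k + 1).
s_(k+1) − s_k = 4/(k**2 + 3*k + 2) = t_k.

s_k = 4*k/(k + 1)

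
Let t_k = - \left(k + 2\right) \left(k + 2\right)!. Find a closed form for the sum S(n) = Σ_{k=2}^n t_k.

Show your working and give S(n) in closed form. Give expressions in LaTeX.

t_(k+1)/t_k = (k + 3)**2/(k + 2).
Gosper form: A/B · C(k+1)/C(k) with A=k + 3, B=1, C=k + 2.
Set up (k + 3)·f(k+1) − (1)·f(k) − (k + 2) = 0.
Bound: deg f ≤ 0.
Match coefficients ⇒ f(k) = 1.
Get s_k = R·t_k = -factorial(k + 2) with R(k) = B(k−1)f(k)/C(k) = 1/(k + 2).
Verify: -(k + 2)*factorial(k + 2) matches t_k.
Telescope: S(n) = s_(n+1) − s_(2) = -factorial(n + 3) − (-24) = 24 - factorial(n + 3).

S(n) = 24 - \left(n + 3\right)!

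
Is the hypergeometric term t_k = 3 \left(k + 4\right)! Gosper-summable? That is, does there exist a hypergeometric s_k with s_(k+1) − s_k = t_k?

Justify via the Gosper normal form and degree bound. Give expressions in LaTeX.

Step 1: r(k) = k + 5.
A = k + 5, B = 1, C = 1.
f must satisfy (k + 5)·f(k+1) − (1)·f(k) = 1.
Degrees (1,0,0) ⇒ d ≤ -1.
d = -1 < 0 ⇒ no nonzero polynomial f; not summable.

No. Not Gosper-summable.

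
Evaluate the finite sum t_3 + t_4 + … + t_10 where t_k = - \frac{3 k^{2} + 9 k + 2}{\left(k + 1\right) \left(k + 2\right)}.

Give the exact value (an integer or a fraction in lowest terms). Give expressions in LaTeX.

Σ = -70/3

Step 1: r(k) = (k + 1)*(9*k + 3*(k + 1)**2 + 11)/((k + 3)*(3*k**2 + 9*k + 2)).
A = k + 1, B = k + 3, C = k**2 + 3*k + 2/3.
f must satisfy (k + 1)·f(k+1) − (k + 2)·f(k) = k**2 + 3*k + 2/3.
From deg A=1, deg B=1, deg C=2: d=2.
Solving with deg f ≤ 2: f(k) = k*(3*k - 1)/3.
So s_k = (B(k−1)f/C)·t_k = (k*(k + 2)*(3*k - 1)/(3*k**2 + 9*k + 2))·t_k = k*(1 - 3*k)/(k + 1).
Δs = (-3*k**2 - 9*k - 2)/(k**2 + 3*k + 2), as required.
Telescoping: Σ = s_(11) − s_(3) = -88/3 − (-6) = -70/3.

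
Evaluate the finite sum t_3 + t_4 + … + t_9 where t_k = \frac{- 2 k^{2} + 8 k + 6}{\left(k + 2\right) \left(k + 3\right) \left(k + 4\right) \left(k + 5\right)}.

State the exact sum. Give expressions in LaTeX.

Σ = -1/260

The ratio is (k**3 - 10*k - 12)/(k**3 + 2*k**2 - 27*k - 18).
A = k + 2, B = k + 6, C = k**2 - 4*k - 3.
Set up (k + 2)·f(k+1) − (k + 5)·f(k) − (k**2 - 4*k - 3) = 0.
Degrees (1,1,2) ⇒ d ≤ 3.
A polynomial solution: f(k) = -k*(2*k + 1)/2.
Certificate R = B(k−1)f/C = -k*(k + 5)*(2*k + 1)/(2*(k**2 - 4*k - 3)) gives s_k = k*(2*k + 1)/((k + 2)*(k + 3)*(k + 4)).
Δs = 2*(-k**2 + 4*k + 3)/(k**4 + 14*k**3 + 71*k**2 + 154*k + 120), as required.
Sum = s_(10) − s_(3); s_(10) = 5/52, s_(3) = 1/10 ⇒ -1/260.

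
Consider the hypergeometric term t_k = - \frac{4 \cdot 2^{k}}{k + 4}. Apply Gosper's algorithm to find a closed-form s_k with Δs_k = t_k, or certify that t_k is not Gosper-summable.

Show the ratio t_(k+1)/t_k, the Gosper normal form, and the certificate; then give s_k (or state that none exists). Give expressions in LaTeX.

none — t_k is not Gosper-summable

Step 1: r(k) = 2*(k + 4)/(k + 5).
Normal form (A,B,C) = (2*k + 8, k + 5, 1).
Solve (2*k + 8)·f(k+1) − (k + 4)·f(k) = 1.
d = -1 from the (1,1,0) case.
Bound -1 < 0, so the key equation has no polynomial solution.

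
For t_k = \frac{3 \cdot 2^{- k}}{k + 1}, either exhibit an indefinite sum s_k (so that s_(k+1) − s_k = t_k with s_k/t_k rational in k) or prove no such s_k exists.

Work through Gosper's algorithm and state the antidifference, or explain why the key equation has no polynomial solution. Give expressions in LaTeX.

none — t_k is not Gosper-summable

The ratio is (k + 1)/(2*(k + 2)).
Take A(k)=k/2 + 1/2, B(k)=k + 2, C(k)=1.
Solve (k/2 + 1/2)·f(k+1) − (k + 1)·f(k) = 1.
From deg A=1, deg B=1, deg C=0: d=-1.
Bound -1 < 0, so the key equation has no polynomial solution.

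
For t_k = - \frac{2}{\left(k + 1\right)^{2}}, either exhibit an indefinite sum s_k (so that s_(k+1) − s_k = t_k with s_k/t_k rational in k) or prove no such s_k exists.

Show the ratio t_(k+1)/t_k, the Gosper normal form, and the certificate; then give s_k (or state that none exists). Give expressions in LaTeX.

Compute t_(k+1)/t_k: get (k + 1)**2/(k + 2)**2.
Take A(k)=k**2 + 2*k + 1, B(k)=k**2 + 4*k + 4, C(k)=1.
Set up (k**2 + 2*k + 1)·f(k+1) − (k**2 + 2*k + 1)·f(k) − (1) = 0.
Bound: deg f ≤ 0.
Put f(k) = c0: A·f(k+1) − B(k−1)·f(k) − C = -1; need -1 = 0 — inconsistent ⇒ no f, not summable.

none (Gosper's algorithm certifies no s_k)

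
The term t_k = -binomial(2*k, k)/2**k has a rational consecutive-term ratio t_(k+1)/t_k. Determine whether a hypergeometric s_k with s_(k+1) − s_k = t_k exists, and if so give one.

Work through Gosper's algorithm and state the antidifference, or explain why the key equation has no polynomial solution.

not Gosper-summable; s_k does not exist

t_(k+1)/t_k = (2*k + 1)/(k + 1).
Factor: A=2*k + 1; B=k + 1; C=1.
Need (2*k + 1)·f(k+1) − (k)·f(k) = 1.
d = -1 from the (1,1,0) case.
deg f ≤ -1 is impossible — no certificate.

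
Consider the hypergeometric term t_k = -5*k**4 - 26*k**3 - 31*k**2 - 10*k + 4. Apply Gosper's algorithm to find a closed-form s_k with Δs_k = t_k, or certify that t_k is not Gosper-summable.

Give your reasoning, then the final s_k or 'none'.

s_k = k*(-k**4 - 4*k**3 + k**2 + 4*k + 4)

r(k) = (5*k**4 + 46*k**3 + 139*k**2 + 170*k + 68)/(5*k**4 + 26*k**3 + 31*k**2 + 10*k - 4) after simplifying.
Factor: A=1; B=1; C=k**4 + 26*k**3/5 + 31*k**2/5 + 2*k - 4/5.
f must satisfy (1)·f(k+1) − (1)·f(k) = k**4 + 26*k**3/5 + 31*k**2/5 + 2*k - 4/5.
Bound: deg f ≤ 5.
Solving with deg f ≤ 5: f(k) = k*(k**4 + 4*k**3 - k**2 - 4*k - 4)/5.
R(k) = B(k−1)·f(k)/C(k) = k*(k**4 + 4*k**3 - k**2 - 4*k - 4)/(5*k**4 + 26*k**3 + 31*k**2 + 10*k - 4); s_k = R·t_k = k*(-k**4 - 4*k**3 + k**2 + 4*k + 4).
s_(k+1) − s_k = -5*k**4 - 26*k**3 - 31*k**2 - 10*k + 4 = t_k.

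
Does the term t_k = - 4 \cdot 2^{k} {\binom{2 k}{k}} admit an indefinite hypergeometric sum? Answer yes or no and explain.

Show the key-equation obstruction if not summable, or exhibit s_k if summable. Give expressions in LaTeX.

No; the degree bound rules out any f.

t_(k+1)/t_k = 4*(2*k + 1)/(k + 1).
A = 8*k + 4, B = k + 1, C = 1.
Need (8*k + 4)·f(k+1) − (k)·f(k) = 1.
Bound: deg f ≤ -1.
deg f ≤ -1 is impossible — no certificate.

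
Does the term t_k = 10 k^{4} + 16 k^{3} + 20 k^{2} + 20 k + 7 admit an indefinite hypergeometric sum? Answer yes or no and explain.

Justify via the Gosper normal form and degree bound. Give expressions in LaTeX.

Yes. s_k = k^{2} \left(2 k^{3} - k^{2} + 2 k + 4\right).

Step 1: r(k) = (10*k**4 + 56*k**3 + 128*k**2 + 148*k + 73)/(10*k**4 + 16*k**3 + 20*k**2 + 20*k + 7).
Gosper form: A/B · C(k+1)/C(k) with A=1, B=1, C=k**4 + 8*k**3/5 + 2*k**2 + 2*k + 7/10.
Solve (1)·f(k+1) − (1)·f(k) = k**4 + 8*k**3/5 + 2*k**2 + 2*k + 7/10.
From deg A=0, deg B=0, deg C=4: d=5.
A polynomial solution: f(k) = k**2*(2*k**3 - k**2 + 2*k + 4)/10.
Then R = B(k−1)f/C = k**2*(2*k**3 - k**2 + 2*k + 4)/(10*k**4 + 16*k**3 + 20*k**2 + 20*k + 7), so s_k = R(k)·t_k = k**2*(2*k**3 - k**2 + 2*k + 4).
Δs = 10*k**4 + 16*k**3 + 20*k**2 + 20*k + 7, as required.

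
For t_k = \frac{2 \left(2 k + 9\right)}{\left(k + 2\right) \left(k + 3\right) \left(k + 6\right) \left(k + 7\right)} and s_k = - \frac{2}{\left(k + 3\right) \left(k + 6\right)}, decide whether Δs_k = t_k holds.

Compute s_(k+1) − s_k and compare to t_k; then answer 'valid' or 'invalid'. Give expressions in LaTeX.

s_(k+1) = -2/((k + 4)*(k + 7))
s_(k+1) − s_k = 4*(k + 5)/(k**4 + 20*k**3 + 145*k**2 + 450*k + 504)
(s_(k+1) − s_k) − t_k = 2*(-3*k - 16)/(k**5 + 22*k**4 + 185*k**3 + 740*k**2 + 1404*k + 1008)

Invalid: residual \frac{2 \left(- 3 k - 16\right)}{k^{5} + 22 k^{4} + 185 k^{3} + 740 k^{2} + 1404 k + 1008} ≠ 0.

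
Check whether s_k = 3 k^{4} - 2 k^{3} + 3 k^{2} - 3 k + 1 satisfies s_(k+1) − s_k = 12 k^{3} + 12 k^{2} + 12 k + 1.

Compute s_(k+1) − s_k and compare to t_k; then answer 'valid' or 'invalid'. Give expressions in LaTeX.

s_(k+1) = 3*k**4 + 10*k**3 + 15*k**2 + 9*k + 2
s_(k+1) − s_k = 12*k**3 + 12*k**2 + 12*k + 1
(s_(k+1) − s_k) − t_k = 0

valid (s_(k+1) − s_k reduces to t_k)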